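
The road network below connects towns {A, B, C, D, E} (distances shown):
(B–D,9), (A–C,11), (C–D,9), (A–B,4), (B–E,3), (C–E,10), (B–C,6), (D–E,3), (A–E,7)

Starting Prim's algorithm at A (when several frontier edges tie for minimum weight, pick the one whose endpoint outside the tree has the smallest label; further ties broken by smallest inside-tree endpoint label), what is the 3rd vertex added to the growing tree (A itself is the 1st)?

E

Grow the tree from A using Prim:
Step 1: cheapest edge leaving the tree is A–B (4); add B.
Step 2: cheapest edge leaving the tree is B–E (3); add E.
Step 3: cheapest edge leaving the tree is D–E (3); add D.
Step 4: cheapest edge leaving the tree is B–C (6); add C.
Vertex order: A, B, E, D, C. The 3rd vertex is E.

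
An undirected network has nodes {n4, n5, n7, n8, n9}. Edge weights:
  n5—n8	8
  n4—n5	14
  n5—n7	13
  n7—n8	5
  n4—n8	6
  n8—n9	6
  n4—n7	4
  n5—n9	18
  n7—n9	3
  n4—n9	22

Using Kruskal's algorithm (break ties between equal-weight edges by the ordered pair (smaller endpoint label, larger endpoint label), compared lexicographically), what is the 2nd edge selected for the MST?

Sort edges by weight, then run Kruskal:
n7—n9 (3): add — endpoints in different components.
n4—n7 (4): add — endpoints in different components.
n7—n8 (5): add — endpoints in different components.
n4—n8 (6): skip — n8 and n4 already connected.
n8—n9 (6): skip — n8 and n9 already connected.
n5—n8 (8): add — endpoints in different components.
The 2nd edge added is n4—n7.

n4-n7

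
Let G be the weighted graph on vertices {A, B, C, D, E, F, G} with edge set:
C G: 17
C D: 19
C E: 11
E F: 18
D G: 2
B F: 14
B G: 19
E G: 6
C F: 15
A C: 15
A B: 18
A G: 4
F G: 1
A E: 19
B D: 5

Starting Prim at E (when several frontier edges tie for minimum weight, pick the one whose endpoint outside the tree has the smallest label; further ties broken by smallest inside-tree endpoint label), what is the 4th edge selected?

Grow the tree from E using Prim:
Step 1: cheapest edge leaving the tree is E G (6); add G.
Step 2: cheapest edge leaving the tree is F G (1); add F.
Step 3: cheapest edge leaving the tree is D G (2); add D.
Step 4: cheapest edge leaving the tree is A G (4); add A.
Step 5: cheapest edge leaving the tree is B D (5); add B.
Step 6: cheapest edge leaving the tree is C E (11); add C.
The 4th edge added is A G.

A-G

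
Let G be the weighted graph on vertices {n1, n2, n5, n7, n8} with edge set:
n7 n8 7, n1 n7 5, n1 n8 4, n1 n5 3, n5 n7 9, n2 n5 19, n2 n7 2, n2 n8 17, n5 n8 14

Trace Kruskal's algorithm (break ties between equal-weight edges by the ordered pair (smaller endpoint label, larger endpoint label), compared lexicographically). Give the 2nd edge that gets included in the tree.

Sort edges by weight, then run Kruskal:
n2 n7 (2): add. Components now {n2,n7} {n5} {n8} {n1}
n1 n5 (3): add. Components now {n2,n7} {n1,n5} {n8}
n1 n8 (4): add. Components now {n2,n7} {n1,n5,n8}
n1 n7 (5): add. Components now {n1,n2,n5,n7,n8}
The 2nd edge added is n1 n5.

n1-n5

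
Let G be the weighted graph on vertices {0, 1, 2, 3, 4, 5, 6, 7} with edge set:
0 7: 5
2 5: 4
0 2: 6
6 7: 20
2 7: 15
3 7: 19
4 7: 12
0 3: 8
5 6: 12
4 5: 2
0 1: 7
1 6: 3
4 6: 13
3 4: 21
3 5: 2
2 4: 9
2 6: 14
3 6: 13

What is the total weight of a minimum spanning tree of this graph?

29

Prim's algorithm from 0:
Step 1: cheapest edge leaving the tree is 0 7 (5); add 7.
Step 2: cheapest edge leaving the tree is 0 2 (6); add 2.
Step 3: cheapest edge leaving the tree is 2 5 (4); add 5.
Step 4: cheapest edge leaving the tree is 3 5 (2); add 3.
Step 5: cheapest edge leaving the tree is 4 5 (2); add 4.
Step 6: cheapest edge leaving the tree is 0 1 (7); add 1.
Step 7: cheapest edge leaving the tree is 1 6 (3); add 6.
MST edges: 0 7, 0 2, 2 5, 3 5, 4 5, 0 1, 1 6; total weight 5+6+4+2+2+7+3 = 29.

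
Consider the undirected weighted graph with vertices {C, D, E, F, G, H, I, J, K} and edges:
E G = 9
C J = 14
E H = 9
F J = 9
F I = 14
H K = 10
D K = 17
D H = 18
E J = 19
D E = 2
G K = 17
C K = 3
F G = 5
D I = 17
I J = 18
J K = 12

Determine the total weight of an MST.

Sort edges by weight, then run Kruskal:
D E (2): add — endpoints in different components.
C K (3): add — endpoints in different components.
F G (5): add — endpoints in different components.
E G (9): add — endpoints in different components.
E H (9): add — endpoints in different components.
F J (9): add — endpoints in different components.
H K (10): add — endpoints in different components.
J K (12): skip — J and K already connected.
C J (14): skip — C and J already connected.
F I (14): add — endpoints in different components.
MST edges: D E, C K, F G, E G, E H, F J, H K, F I; total weight 2+3+5+9+9+9+10+14 = 61.

61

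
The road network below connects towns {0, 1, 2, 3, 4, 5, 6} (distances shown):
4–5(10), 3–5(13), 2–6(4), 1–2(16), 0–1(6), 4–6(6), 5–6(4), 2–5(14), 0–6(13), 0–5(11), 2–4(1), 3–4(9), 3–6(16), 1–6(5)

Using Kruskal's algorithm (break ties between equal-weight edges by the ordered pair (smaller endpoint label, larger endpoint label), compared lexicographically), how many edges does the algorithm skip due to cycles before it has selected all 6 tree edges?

1

Sort edges by weight, then run Kruskal:
2–4 (1): add. Components now {0} {1} {2,4} {3} {5} {6}
2–6 (4): add. Components now {0} {1} {2,4,6} {3} {5}
5–6 (4): add. Components now {0} {1} {2,4,5,6} {3}
1–6 (5): add. Components now {0} {1,2,4,5,6} {3}
0–1 (6): add. Components now {0,1,2,4,5,6} {3}
4–6 (6): skip — 4 and 6 already connected.
3–4 (9): add. Components now {0,1,2,3,4,5,6}
Edges rejected before the tree was complete: 1.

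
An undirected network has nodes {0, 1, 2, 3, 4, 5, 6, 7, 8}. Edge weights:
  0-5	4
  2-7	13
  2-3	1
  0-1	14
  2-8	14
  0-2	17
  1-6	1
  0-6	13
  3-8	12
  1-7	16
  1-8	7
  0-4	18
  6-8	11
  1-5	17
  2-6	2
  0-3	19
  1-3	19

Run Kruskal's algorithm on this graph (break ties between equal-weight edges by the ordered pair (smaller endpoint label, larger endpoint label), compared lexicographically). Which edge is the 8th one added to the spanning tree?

Kruskal's algorithm — process edges by increasing weight (ties by edge label):
1-6 (1): add — endpoints in different components.
2-3 (1): add — endpoints in different components.
2-6 (2): add — endpoints in different components.
0-5 (4): add — endpoints in different components.
1-8 (7): add — endpoints in different components.
6-8 (11): skip — 6 and 8 already connected.
3-8 (12): skip — 3 and 8 already connected.
0-6 (13): add — endpoints in different components.
2-7 (13): add — endpoints in different components.
0-1 (14): skip — 0 and 1 already connected.
2-8 (14): skip — 2 and 8 already connected.
1-7 (16): skip — 1 and 7 already connected.
0-2 (17): skip — 0 and 2 already connected.
1-5 (17): skip — 1 and 5 already connected.
0-4 (18): add — endpoints in different components.
The 8th edge added is 0-4.

0-4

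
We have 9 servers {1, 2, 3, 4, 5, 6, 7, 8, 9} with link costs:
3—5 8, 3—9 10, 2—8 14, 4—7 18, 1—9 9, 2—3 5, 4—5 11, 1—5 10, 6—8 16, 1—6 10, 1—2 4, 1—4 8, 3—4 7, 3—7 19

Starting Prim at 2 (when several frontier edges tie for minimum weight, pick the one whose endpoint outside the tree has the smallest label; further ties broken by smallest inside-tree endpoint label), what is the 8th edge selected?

Grow the tree from 2 using Prim:
Step 1: cheapest edge leaving the tree is 1—2 (4); add 1.
Step 2: cheapest edge leaving the tree is 2—3 (5); add 3.
Step 3: cheapest edge leaving the tree is 3—4 (7); add 4.
Step 4: cheapest edge leaving the tree is 3—5 (8); add 5.
Step 5: cheapest edge leaving the tree is 1—9 (9); add 9.
Step 6: cheapest edge leaving the tree is 1—6 (10); add 6.
Step 7: cheapest edge leaving the tree is 2—8 (14); add 8.
Step 8: cheapest edge leaving the tree is 4—7 (18); add 7.
The 8th edge added is 4—7.

4-7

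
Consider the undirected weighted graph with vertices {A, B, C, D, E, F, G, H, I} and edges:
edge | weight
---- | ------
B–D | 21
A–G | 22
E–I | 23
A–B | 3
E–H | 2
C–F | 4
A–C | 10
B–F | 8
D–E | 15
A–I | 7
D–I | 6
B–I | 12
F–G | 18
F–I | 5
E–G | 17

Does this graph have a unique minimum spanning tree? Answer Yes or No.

Yes

Sort edges by weight, then run Kruskal:
E–H (2): add — endpoints in different components.
A–B (3): add — endpoints in different components.
C–F (4): add — endpoints in different components.
F–I (5): add — endpoints in different components.
D–I (6): add — endpoints in different components.
A–I (7): add — endpoints in different components.
B–F (8): skip — B and F already connected.
A–C (10): skip — A and C already connected.
B–I (12): skip — B and I already connected.
D–E (15): add — endpoints in different components.
E–G (17): add — endpoints in different components.
Every non-tree edge has weight strictly greater than the heaviest edge on the tree path between its endpoints, so the MST is unique.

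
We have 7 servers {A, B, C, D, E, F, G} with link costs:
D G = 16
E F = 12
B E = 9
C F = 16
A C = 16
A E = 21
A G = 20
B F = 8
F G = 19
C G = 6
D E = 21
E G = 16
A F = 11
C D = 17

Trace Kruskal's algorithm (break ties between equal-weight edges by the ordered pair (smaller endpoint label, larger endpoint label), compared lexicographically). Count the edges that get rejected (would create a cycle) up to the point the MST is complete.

Sort edges by weight, then run Kruskal:
C G (6): add — endpoints in different components.
B F (8): add — endpoints in different components.
B E (9): add — endpoints in different components.
A F (11): add — endpoints in different components.
E F (12): skip — E and F already connected.
A C (16): add — endpoints in different components.
C F (16): skip — C and F already connected.
D G (16): add — endpoints in different components.
Edges rejected before the tree was complete: 2.

2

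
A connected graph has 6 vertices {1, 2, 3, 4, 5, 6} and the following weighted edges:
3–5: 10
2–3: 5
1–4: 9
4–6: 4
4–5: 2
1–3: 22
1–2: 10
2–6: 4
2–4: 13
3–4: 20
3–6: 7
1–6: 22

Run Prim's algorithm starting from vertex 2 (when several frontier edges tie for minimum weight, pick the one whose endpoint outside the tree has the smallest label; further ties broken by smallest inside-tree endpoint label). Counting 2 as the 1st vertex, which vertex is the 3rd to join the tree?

Prim, starting at 2.
Step 1: frontier [2–6 4, 2–3 5, 1–2 10, 2–4 13] → take 2–6 (4); add 6.
Step 2: frontier [2–3 5, 1–2 10, 2–4 13, 4–6 4, 3–6 7, 1–6 22] → take 4–6 (4); add 4.
Step 3: frontier [2–3 5, 1–2 10, 4–5 2, 1–4 9, 3–4 20, 3–6 7, 1–6 22] → take 4–5 (2); add 5.
Step 4: frontier [2–3 5, 1–2 10, 1–4 9, 3–4 20, 3–5 10, 3–6 7, 1–6 22] → take 2–3 (5); add 3.
Step 5: frontier [1–2 10, 1–3 22, 1–4 9, 1–6 22] → take 1–4 (9); add 1.
Vertex order: 2, 6, 4, 5, 3, 1. The 3rd vertex is 4.

4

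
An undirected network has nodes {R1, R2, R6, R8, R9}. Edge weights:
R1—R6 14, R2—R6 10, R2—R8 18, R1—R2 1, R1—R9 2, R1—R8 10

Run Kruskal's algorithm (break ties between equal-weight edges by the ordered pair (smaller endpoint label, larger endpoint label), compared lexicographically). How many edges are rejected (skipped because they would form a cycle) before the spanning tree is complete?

0

Sort edges by weight, then run Kruskal:
R1—R2 (1): add. Components now {R6} {R9} {R1,R2} {R8}
R1—R9 (2): add. Components now {R6} {R1,R2,R9} {R8}
R1—R8 (10): add. Components now {R6} {R1,R2,R8,R9}
R2—R6 (10): add. Components now {R1,R2,R6,R8,R9}
Edges rejected before the tree was complete: 0.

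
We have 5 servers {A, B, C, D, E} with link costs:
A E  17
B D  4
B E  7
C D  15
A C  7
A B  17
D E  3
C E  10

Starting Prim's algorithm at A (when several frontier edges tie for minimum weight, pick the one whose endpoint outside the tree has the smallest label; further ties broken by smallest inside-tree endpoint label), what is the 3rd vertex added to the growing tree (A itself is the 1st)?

E

Prim, starting at A.
Step 1: cheapest edge leaving the tree is A C (7); add C.
Step 2: cheapest edge leaving the tree is C E (10); add E.
Step 3: cheapest edge leaving the tree is D E (3); add D.
Step 4: cheapest edge leaving the tree is B D (4); add B.
Vertex order: A, C, E, D, B. The 3rd vertex is E.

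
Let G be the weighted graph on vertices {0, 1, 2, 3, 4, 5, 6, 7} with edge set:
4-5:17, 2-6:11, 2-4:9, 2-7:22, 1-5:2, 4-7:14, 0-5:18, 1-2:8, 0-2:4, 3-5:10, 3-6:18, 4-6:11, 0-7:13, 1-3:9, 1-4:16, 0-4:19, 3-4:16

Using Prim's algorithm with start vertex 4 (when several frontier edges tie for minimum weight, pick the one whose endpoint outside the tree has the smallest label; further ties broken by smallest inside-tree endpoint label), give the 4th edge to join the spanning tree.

1-5

Grow the tree from 4 using Prim:
Step 1: cheapest edge leaving the tree is 2-4 (9); add 2.
Step 2: cheapest edge leaving the tree is 0-2 (4); add 0.
Step 3: cheapest edge leaving the tree is 1-2 (8); add 1.
Step 4: cheapest edge leaving the tree is 1-5 (2); add 5.
Step 5: cheapest edge leaving the tree is 1-3 (9); add 3.
Step 6: cheapest edge leaving the tree is 2-6 (11); add 6.
Step 7: cheapest edge leaving the tree is 0-7 (13); add 7.
The 4th edge added is 1-5.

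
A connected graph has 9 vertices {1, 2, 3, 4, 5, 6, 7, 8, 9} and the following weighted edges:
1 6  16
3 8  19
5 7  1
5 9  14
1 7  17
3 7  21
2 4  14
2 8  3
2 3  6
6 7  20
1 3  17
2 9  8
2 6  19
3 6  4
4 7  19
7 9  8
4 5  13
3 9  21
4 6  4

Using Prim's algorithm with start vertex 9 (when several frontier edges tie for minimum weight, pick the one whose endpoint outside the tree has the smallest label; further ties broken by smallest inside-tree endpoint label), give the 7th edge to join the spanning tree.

5-7

Prim's algorithm from 9:
Step 1: cheapest edge leaving the tree is 2 9 (8); add 2.
Step 2: cheapest edge leaving the tree is 2 8 (3); add 8.
Step 3: cheapest edge leaving the tree is 2 3 (6); add 3.
Step 4: cheapest edge leaving the tree is 3 6 (4); add 6.
Step 5: cheapest edge leaving the tree is 4 6 (4); add 4.
Step 6: cheapest edge leaving the tree is 7 9 (8); add 7.
Step 7: cheapest edge leaving the tree is 5 7 (1); add 5.
Step 8: cheapest edge leaving the tree is 1 6 (16); add 1.
The 7th edge added is 5 7.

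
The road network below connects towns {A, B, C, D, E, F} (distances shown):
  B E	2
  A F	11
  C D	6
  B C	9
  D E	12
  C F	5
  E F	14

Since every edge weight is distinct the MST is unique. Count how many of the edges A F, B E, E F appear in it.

Kruskal: consider edges lightest-first.
B E (2): add. Components now {A} {B,E} {C} {D} {F}
C F (5): add. Components now {A} {B,E} {C,F} {D}
C D (6): add. Components now {A} {B,E} {C,D,F}
B C (9): add. Components now {A} {B,C,D,E,F}
A F (11): add. Components now {A,B,C,D,E,F}
MST edge set: {B E, C F, C D, B C, A F}.
Of the listed edges, {A F, B E} are in the MST → 2.

2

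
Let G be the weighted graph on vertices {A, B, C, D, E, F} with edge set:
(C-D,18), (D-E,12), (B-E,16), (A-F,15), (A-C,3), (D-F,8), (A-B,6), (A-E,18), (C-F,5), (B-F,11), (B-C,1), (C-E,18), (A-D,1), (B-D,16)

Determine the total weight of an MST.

22

Sort edges by weight, then run Kruskal:
A-D (1): add. Components now {A,D} {B} {C} {E} {F}
B-C (1): add. Components now {A,D} {B,C} {E} {F}
A-C (3): add. Components now {A,B,C,D} {E} {F}
C-F (5): add. Components now {A,B,C,D,F} {E}
A-B (6): skip — A and B already connected.
D-F (8): skip — D and F already connected.
B-F (11): skip — B and F already connected.
D-E (12): add. Components now {A,B,C,D,E,F}
MST edges: A-D, B-C, A-C, C-F, D-E; total weight 1+1+3+5+12 = 22.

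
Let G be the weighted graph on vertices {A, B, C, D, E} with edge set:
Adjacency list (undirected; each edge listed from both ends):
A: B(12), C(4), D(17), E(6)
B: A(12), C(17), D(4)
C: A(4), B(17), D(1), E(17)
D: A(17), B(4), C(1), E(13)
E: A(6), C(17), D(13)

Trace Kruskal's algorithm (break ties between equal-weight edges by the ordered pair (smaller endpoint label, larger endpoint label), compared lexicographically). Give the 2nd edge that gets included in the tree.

A-C

Kruskal: consider edges lightest-first.
C–D (1): add — endpoints in different components.
A–C (4): add — endpoints in different components.
B–D (4): add — endpoints in different components.
A–E (6): add — endpoints in different components.
The 2nd edge added is A–C.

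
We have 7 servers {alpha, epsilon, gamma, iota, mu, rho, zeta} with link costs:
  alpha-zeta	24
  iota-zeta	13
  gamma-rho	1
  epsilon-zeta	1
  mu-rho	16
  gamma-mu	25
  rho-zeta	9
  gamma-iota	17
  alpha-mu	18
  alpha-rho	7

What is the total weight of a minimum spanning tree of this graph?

47

Prim's algorithm from mu:
Step 1: cheapest edge leaving the tree is mu-rho (16); add rho.
Step 2: cheapest edge leaving the tree is gamma-rho (1); add gamma.
Step 3: cheapest edge leaving the tree is alpha-rho (7); add alpha.
Step 4: cheapest edge leaving the tree is rho-zeta (9); add zeta.
Step 5: cheapest edge leaving the tree is epsilon-zeta (1); add epsilon.
Step 6: cheapest edge leaving the tree is iota-zeta (13); add iota.
MST edges: mu-rho, gamma-rho, alpha-rho, rho-zeta, epsilon-zeta, iota-zeta; total weight 16+1+7+9+1+13 = 47.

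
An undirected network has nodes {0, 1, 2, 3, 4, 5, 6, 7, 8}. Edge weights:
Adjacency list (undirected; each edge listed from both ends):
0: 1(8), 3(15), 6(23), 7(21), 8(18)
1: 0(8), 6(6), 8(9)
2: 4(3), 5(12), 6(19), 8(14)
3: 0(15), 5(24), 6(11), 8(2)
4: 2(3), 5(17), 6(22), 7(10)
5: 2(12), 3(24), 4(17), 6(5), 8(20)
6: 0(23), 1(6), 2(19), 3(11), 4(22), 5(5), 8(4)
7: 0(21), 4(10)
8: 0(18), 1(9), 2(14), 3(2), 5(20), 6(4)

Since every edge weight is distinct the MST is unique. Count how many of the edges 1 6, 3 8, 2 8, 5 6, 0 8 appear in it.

Kruskal's algorithm — process edges by increasing weight (ties by edge label):
3 8 (2): add — endpoints in different components.
2 4 (3): add — endpoints in different components.
6 8 (4): add — endpoints in different components.
5 6 (5): add — endpoints in different components.
1 6 (6): add — endpoints in different components.
0 1 (8): add — endpoints in different components.
1 8 (9): skip — 1 and 8 already connected.
4 7 (10): add — endpoints in different components.
3 6 (11): skip — 3 and 6 already connected.
2 5 (12): add — endpoints in different components.
MST edge set: {3 8, 2 4, 6 8, 5 6, 1 6, 0 1, 4 7, 2 5}.
Of the listed edges, {1 6, 3 8, 5 6} are in the MST → 3.

3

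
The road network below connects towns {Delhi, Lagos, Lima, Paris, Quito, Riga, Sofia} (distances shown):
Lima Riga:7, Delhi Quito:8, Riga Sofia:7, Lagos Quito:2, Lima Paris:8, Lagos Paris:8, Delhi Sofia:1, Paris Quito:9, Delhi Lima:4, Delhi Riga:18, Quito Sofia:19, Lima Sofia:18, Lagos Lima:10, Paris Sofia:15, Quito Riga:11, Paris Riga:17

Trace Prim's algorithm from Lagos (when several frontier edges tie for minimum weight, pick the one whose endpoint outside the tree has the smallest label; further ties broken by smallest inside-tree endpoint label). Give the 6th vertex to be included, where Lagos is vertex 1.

Grow the tree from Lagos using Prim:
Step 1: cheapest edge leaving the tree is Lagos Quito (2); add Quito.
Step 2: cheapest edge leaving the tree is Delhi Quito (8); add Delhi.
Step 3: cheapest edge leaving the tree is Delhi Sofia (1); add Sofia.
Step 4: cheapest edge leaving the tree is Delhi Lima (4); add Lima.
Step 5: cheapest edge leaving the tree is Lima Riga (7); add Riga.
Step 6: cheapest edge leaving the tree is Lagos Paris (8); add Paris.
Vertex order: Lagos, Quito, Delhi, Sofia, Lima, Riga, Paris. The 6th vertex is Riga.

Riga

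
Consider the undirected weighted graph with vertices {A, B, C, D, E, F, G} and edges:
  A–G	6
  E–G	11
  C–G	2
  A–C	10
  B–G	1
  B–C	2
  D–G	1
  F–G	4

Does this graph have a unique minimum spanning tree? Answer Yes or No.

Kruskal: consider edges lightest-first.
B–G (1): add — endpoints in different components.
D–G (1): add — endpoints in different components.
B–C (2): add — endpoints in different components.
C–G (2): skip — C and G already connected.
F–G (4): add — endpoints in different components.
A–G (6): add — endpoints in different components.
A–C (10): skip — A and C already connected.
E–G (11): add — endpoints in different components.
Non-tree edge C–G has weight 2, equal to the heaviest edge on its tree cycle — swapping gives another MST of the same weight. Not unique.

No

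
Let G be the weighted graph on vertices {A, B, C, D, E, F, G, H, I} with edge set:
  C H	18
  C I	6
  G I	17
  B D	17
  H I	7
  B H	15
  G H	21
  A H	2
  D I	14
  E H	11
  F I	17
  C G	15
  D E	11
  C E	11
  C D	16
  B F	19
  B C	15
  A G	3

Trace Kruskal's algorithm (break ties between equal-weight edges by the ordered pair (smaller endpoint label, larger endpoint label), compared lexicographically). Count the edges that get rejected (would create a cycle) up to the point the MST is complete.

6

Kruskal's algorithm — process edges by increasing weight (ties by edge label):
A H (2): add — endpoints in different components.
A G (3): add — endpoints in different components.
C I (6): add — endpoints in different components.
H I (7): add — endpoints in different components.
C E (11): add — endpoints in different components.
D E (11): add — endpoints in different components.
E H (11): skip — E and H already connected.
D I (14): skip — D and I already connected.
B C (15): add — endpoints in different components.
B H (15): skip — B and H already connected.
C G (15): skip — C and G already connected.
C D (16): skip — C and D already connected.
B D (17): skip — B and D already connected.
F I (17): add — endpoints in different components.
Edges rejected before the tree was complete: 6.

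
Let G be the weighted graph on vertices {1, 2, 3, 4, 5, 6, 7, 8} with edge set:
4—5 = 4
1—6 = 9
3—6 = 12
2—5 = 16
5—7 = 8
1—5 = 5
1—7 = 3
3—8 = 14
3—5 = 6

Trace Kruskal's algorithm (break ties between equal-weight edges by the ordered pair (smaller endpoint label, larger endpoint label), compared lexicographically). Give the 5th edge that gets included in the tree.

Kruskal: consider edges lightest-first.
1—7 (3): add — endpoints in different components.
4—5 (4): add — endpoints in different components.
1—5 (5): add — endpoints in different components.
3—5 (6): add — endpoints in different components.
5—7 (8): skip — 5 and 7 already connected.
1—6 (9): add — endpoints in different components.
3—6 (12): skip — 3 and 6 already connected.
3—8 (14): add — endpoints in different components.
2—5 (16): add — endpoints in different components.
The 5th edge added is 1—6.

1-6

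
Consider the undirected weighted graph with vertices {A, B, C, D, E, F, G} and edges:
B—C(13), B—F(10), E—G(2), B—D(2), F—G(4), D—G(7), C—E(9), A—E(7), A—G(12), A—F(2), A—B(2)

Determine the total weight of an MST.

Kruskal's algorithm — process edges by increasing weight (ties by edge label):
A—B (2): add. Components now {A,B} {C} {D} {E} {F} {G}
A—F (2): add. Components now {A,B,F} {C} {D} {E} {G}
B—D (2): add. Components now {A,B,D,F} {C} {E} {G}
E—G (2): add. Components now {A,B,D,F} {C} {E,G}
F—G (4): add. Components now {A,B,D,E,F,G} {C}
A—E (7): skip — A and E already connected.
D—G (7): skip — D and G already connected.
C—E (9): add. Components now {A,B,C,D,E,F,G}
MST edges: A—B, A—F, B—D, E—G, F—G, C—E; total weight 2+2+2+2+4+9 = 21.

21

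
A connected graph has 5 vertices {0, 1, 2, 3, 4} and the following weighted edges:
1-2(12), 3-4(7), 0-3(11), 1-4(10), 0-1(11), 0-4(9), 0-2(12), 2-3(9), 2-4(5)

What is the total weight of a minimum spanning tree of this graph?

31

Kruskal: consider edges lightest-first.
2-4 (5): add. Components now {0} {1} {2,4} {3}
3-4 (7): add. Components now {0} {1} {2,3,4}
0-4 (9): add. Components now {0,2,3,4} {1}
2-3 (9): skip — 2 and 3 already connected.
1-4 (10): add. Components now {0,1,2,3,4}
MST edges: 2-4, 3-4, 0-4, 1-4; total weight 5+7+9+10 = 31.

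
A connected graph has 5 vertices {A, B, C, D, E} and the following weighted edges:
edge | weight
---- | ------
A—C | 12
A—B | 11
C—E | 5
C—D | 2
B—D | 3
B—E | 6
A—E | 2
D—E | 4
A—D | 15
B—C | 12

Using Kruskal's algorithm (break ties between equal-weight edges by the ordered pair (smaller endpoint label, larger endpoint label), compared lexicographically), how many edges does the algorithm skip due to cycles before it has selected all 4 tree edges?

Kruskal: consider edges lightest-first.
A—E (2): add. Components now {A,E} {B} {C} {D}
C—D (2): add. Components now {A,E} {B} {C,D}
B—D (3): add. Components now {A,E} {B,C,D}
D—E (4): add. Components now {A,B,C,D,E}
Edges rejected before the tree was complete: 0.

0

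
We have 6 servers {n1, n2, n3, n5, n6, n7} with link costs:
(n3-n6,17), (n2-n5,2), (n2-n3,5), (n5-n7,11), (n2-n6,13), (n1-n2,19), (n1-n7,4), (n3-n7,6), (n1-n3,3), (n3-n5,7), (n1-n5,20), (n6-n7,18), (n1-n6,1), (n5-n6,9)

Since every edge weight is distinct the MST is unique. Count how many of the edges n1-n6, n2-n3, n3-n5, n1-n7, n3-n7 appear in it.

Sort edges by weight, then run Kruskal:
n1-n6 (1): add — endpoints in different components.
n2-n5 (2): add — endpoints in different components.
n1-n3 (3): add — endpoints in different components.
n1-n7 (4): add — endpoints in different components.
n2-n3 (5): add — endpoints in different components.
MST edge set: {n1-n6, n2-n5, n1-n3, n1-n7, n2-n3}.
Of the listed edges, {n1-n6, n2-n3, n1-n7} are in the MST → 3.

3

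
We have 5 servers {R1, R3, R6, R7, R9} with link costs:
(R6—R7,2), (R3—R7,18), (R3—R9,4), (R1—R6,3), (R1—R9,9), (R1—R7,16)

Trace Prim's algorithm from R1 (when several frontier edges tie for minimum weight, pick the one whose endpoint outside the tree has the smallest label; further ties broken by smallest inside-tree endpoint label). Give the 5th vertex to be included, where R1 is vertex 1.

R3

Prim, starting at R1.
Step 1: frontier [R1—R6 3, R1—R9 9, R1—R7 16] → take R1—R6 (3); add R6.
Step 2: frontier [R1—R9 9, R1—R7 16, R6—R7 2] → take R6—R7 (2); add R7.
Step 3: frontier [R1—R9 9, R3—R7 18] → take R1—R9 (9); add R9.
Step 4: frontier [R3—R7 18, R3—R9 4] → take R3—R9 (4); add R3.
Vertex order: R1, R6, R7, R9, R3. The 5th vertex is R3.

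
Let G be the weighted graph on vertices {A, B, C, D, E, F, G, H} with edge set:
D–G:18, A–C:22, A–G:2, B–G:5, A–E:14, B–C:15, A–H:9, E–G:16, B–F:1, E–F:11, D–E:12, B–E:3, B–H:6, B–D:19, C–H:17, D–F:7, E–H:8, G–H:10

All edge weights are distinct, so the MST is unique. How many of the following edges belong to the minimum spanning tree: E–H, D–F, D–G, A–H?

Kruskal's algorithm — process edges by increasing weight (ties by edge label):
B–F (1): add — endpoints in different components.
A–G (2): add — endpoints in different components.
B–E (3): add — endpoints in different components.
B–G (5): add — endpoints in different components.
B–H (6): add — endpoints in different components.
D–F (7): add — endpoints in different components.
E–H (8): skip — E and H already connected.
A–H (9): skip — A and H already connected.
G–H (10): skip — G and H already connected.
E–F (11): skip — E and F already connected.
D–E (12): skip — D and E already connected.
A–E (14): skip — A and E already connected.
B–C (15): add — endpoints in different components.
MST edge set: {B–F, A–G, B–E, B–G, B–H, D–F, B–C}.
Of the listed edges, {D–F} are in the MST → 1.

1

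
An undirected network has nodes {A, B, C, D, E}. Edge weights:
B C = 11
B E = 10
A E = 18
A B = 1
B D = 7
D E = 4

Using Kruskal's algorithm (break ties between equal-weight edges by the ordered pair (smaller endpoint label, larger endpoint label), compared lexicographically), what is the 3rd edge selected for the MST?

B-D

Kruskal's algorithm — process edges by increasing weight (ties by edge label):
A B (1): add. Components now {A,B} {C} {D} {E}
D E (4): add. Components now {A,B} {C} {D,E}
B D (7): add. Components now {A,B,D,E} {C}
B E (10): skip — B and E already connected.
B C (11): add. Components now {A,B,C,D,E}
The 3rd edge added is B D.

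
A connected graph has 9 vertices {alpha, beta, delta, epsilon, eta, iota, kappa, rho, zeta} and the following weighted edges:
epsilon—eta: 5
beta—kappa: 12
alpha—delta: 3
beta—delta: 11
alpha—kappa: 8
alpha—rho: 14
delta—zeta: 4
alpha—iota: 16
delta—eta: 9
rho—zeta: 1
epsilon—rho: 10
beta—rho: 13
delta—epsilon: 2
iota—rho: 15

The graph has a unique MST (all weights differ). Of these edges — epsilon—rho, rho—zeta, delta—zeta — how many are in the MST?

Kruskal's algorithm — process edges by increasing weight (ties by edge label):
rho—zeta (1): add — endpoints in different components.
delta—epsilon (2): add — endpoints in different components.
alpha—delta (3): add — endpoints in different components.
delta—zeta (4): add — endpoints in different components.
epsilon—eta (5): add — endpoints in different components.
alpha—kappa (8): add — endpoints in different components.
delta—eta (9): skip — eta and delta already connected.
epsilon—rho (10): skip — rho and epsilon already connected.
beta—delta (11): add — endpoints in different components.
beta—kappa (12): skip — beta and kappa already connected.
beta—rho (13): skip — beta and rho already connected.
alpha—rho (14): skip — rho and alpha already connected.
iota—rho (15): add — endpoints in different components.
MST edge set: {rho—zeta, delta—epsilon, alpha—delta, delta—zeta, epsilon—eta, alpha—kappa, beta—delta, iota—rho}.
Of the listed edges, {rho—zeta, delta—zeta} are in the MST → 2.

2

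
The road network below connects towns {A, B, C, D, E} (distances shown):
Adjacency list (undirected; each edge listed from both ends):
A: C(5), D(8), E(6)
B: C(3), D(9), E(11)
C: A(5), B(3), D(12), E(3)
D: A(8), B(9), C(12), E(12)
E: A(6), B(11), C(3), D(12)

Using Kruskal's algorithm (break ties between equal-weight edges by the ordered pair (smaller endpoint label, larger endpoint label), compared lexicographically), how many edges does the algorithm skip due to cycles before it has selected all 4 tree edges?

1

Sort edges by weight, then run Kruskal:
B–C (3): add. Components now {A} {B,C} {D} {E}
C–E (3): add. Components now {A} {B,C,E} {D}
A–C (5): add. Components now {A,B,C,E} {D}
A–E (6): skip — A and E already connected.
A–D (8): add. Components now {A,B,C,D,E}
Edges rejected before the tree was complete: 1.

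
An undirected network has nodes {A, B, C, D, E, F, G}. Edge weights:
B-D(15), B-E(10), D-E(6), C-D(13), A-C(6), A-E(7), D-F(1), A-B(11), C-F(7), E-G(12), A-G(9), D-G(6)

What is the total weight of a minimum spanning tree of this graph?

Sort edges by weight, then run Kruskal:
D-F (1): add. Components now {A} {B} {C} {D,F} {E} {G}
A-C (6): add. Components now {A,C} {B} {D,F} {E} {G}
D-E (6): add. Components now {A,C} {B} {D,E,F} {G}
D-G (6): add. Components now {A,C} {B} {D,E,F,G}
A-E (7): add. Components now {A,C,D,E,F,G} {B}
C-F (7): skip — C and F already connected.
A-G (9): skip — A and G already connected.
B-E (10): add. Components now {A,B,C,D,E,F,G}
MST edges: D-F, A-C, D-E, D-G, A-E, B-E; total weight 1+6+6+6+7+10 = 36.

36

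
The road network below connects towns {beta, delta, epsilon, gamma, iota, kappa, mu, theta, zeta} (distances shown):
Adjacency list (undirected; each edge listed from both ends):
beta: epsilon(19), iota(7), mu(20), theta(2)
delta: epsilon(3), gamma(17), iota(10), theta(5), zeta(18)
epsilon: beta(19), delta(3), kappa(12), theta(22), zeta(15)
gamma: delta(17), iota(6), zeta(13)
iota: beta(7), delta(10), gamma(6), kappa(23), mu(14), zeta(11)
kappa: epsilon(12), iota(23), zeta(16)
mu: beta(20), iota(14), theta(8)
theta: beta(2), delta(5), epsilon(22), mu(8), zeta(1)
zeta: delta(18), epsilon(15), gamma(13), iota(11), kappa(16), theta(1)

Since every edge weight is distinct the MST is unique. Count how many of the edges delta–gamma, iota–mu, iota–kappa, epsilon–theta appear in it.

0

Kruskal: consider edges lightest-first.
theta–zeta (1): add — endpoints in different components.
beta–theta (2): add — endpoints in different components.
delta–epsilon (3): add — endpoints in different components.
delta–theta (5): add — endpoints in different components.
gamma–iota (6): add — endpoints in different components.
beta–iota (7): add — endpoints in different components.
mu–theta (8): add — endpoints in different components.
delta–iota (10): skip — delta and iota already connected.
iota–zeta (11): skip — zeta and iota already connected.
epsilon–kappa (12): add — endpoints in different components.
MST edge set: {theta–zeta, beta–theta, delta–epsilon, delta–theta, gamma–iota, beta–iota, mu–theta, epsilon–kappa}.
Of the listed edges, {} are in the MST → 0.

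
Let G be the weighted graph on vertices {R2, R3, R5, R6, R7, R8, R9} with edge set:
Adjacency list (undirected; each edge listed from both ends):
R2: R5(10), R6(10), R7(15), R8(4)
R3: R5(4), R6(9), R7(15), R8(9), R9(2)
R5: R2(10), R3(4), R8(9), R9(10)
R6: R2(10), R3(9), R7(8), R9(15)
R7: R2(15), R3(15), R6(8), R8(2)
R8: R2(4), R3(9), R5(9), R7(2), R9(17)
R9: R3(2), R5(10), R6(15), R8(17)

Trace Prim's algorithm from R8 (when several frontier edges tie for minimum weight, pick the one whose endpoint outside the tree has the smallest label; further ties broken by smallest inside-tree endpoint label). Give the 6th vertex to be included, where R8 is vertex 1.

R9

Grow the tree from R8 using Prim:
Step 1: cheapest edge leaving the tree is R7 R8 (2); add R7.
Step 2: cheapest edge leaving the tree is R2 R8 (4); add R2.
Step 3: cheapest edge leaving the tree is R6 R7 (8); add R6.
Step 4: cheapest edge leaving the tree is R3 R6 (9); add R3.
Step 5: cheapest edge leaving the tree is R3 R9 (2); add R9.
Step 6: cheapest edge leaving the tree is R3 R5 (4); add R5.
Vertex order: R8, R7, R2, R6, R3, R9, R5. The 6th vertex is R9.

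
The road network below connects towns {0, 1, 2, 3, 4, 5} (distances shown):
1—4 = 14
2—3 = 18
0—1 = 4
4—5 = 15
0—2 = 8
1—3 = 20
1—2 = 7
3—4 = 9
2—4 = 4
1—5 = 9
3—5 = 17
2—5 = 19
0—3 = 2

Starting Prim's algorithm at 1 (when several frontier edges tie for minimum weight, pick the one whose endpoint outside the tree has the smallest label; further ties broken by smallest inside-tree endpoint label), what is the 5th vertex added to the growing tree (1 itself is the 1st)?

Prim's algorithm from 1:
Step 1: cheapest edge leaving the tree is 0—1 (4); add 0.
Step 2: cheapest edge leaving the tree is 0—3 (2); add 3.
Step 3: cheapest edge leaving the tree is 1—2 (7); add 2.
Step 4: cheapest edge leaving the tree is 2—4 (4); add 4.
Step 5: cheapest edge leaving the tree is 1—5 (9); add 5.
Vertex order: 1, 0, 3, 2, 4, 5. The 5th vertex is 4.

4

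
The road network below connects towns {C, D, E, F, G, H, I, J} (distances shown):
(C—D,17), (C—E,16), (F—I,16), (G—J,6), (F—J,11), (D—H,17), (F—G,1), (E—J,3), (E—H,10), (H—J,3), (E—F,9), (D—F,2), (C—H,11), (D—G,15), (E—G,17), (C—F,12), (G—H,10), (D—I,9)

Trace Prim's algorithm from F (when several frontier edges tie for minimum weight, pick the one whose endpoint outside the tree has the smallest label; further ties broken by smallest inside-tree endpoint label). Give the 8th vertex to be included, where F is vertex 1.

Prim's algorithm from F:
Step 1: cheapest edge leaving the tree is F—G (1); add G.
Step 2: cheapest edge leaving the tree is D—F (2); add D.
Step 3: cheapest edge leaving the tree is G—J (6); add J.
Step 4: cheapest edge leaving the tree is E—J (3); add E.
Step 5: cheapest edge leaving the tree is H—J (3); add H.
Step 6: cheapest edge leaving the tree is D—I (9); add I.
Step 7: cheapest edge leaving the tree is C—H (11); add C.
Vertex order: F, G, D, J, E, H, I, C. The 8th vertex is C.

C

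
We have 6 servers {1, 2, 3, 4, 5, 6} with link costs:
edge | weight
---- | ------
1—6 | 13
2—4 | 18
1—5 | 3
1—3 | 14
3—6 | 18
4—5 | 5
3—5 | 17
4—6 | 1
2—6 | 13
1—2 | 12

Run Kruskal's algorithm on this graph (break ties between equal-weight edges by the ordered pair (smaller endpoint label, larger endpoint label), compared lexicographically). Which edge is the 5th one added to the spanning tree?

Kruskal: consider edges lightest-first.
4—6 (1): add. Components now {1} {2} {3} {4,6} {5}
1—5 (3): add. Components now {1,5} {2} {3} {4,6}
4—5 (5): add. Components now {1,4,5,6} {2} {3}
1—2 (12): add. Components now {1,2,4,5,6} {3}
1—6 (13): skip — 1 and 6 already connected.
2—6 (13): skip — 2 and 6 already connected.
1—3 (14): add. Components now {1,2,3,4,5,6}
The 5th edge added is 1—3.

1-3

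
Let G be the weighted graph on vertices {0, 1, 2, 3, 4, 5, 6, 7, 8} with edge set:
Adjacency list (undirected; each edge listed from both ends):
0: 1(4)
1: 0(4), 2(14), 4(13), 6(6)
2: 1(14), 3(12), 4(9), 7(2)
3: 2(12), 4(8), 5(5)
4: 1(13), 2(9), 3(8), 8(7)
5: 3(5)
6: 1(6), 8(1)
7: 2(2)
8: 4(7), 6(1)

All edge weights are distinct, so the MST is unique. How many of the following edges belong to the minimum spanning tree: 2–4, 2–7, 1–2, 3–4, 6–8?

4

Sort edges by weight, then run Kruskal:
6–8 (1): add — endpoints in different components.
2–7 (2): add — endpoints in different components.
0–1 (4): add — endpoints in different components.
3–5 (5): add — endpoints in different components.
1–6 (6): add — endpoints in different components.
4–8 (7): add — endpoints in different components.
3–4 (8): add — endpoints in different components.
2–4 (9): add — endpoints in different components.
MST edge set: {6–8, 2–7, 0–1, 3–5, 1–6, 4–8, 3–4, 2–4}.
Of the listed edges, {2–4, 2–7, 3–4, 6–8} are in the MST → 4.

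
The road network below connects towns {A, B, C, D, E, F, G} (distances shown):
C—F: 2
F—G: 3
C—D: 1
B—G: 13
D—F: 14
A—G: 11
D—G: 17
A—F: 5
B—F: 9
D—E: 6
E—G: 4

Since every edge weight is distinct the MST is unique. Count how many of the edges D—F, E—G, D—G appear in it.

1

Kruskal's algorithm — process edges by increasing weight (ties by edge label):
C—D (1): add. Components now {A} {B} {C,D} {E} {F} {G}
C—F (2): add. Components now {A} {B} {C,D,F} {E} {G}
F—G (3): add. Components now {A} {B} {C,D,F,G} {E}
E—G (4): add. Components now {A} {B} {C,D,E,F,G}
A—F (5): add. Components now {A,C,D,E,F,G} {B}
D—E (6): skip — D and E already connected.
B—F (9): add. Components now {A,B,C,D,E,F,G}
MST edge set: {C—D, C—F, F—G, E—G, A—F, B—F}.
Of the listed edges, {E—G} are in the MST → 1.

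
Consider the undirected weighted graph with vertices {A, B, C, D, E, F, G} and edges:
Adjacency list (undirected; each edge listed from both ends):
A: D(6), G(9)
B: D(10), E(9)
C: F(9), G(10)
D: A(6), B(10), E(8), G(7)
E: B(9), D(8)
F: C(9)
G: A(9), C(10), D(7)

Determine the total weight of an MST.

49

Kruskal's algorithm — process edges by increasing weight (ties by edge label):
A D (6): add — endpoints in different components.
D G (7): add — endpoints in different components.
D E (8): add — endpoints in different components.
A G (9): skip — A and G already connected.
B E (9): add — endpoints in different components.
C F (9): add — endpoints in different components.
B D (10): skip — B and D already connected.
C G (10): add — endpoints in different components.
MST edges: A D, D G, D E, B E, C F, C G; total weight 6+7+8+9+9+10 = 49.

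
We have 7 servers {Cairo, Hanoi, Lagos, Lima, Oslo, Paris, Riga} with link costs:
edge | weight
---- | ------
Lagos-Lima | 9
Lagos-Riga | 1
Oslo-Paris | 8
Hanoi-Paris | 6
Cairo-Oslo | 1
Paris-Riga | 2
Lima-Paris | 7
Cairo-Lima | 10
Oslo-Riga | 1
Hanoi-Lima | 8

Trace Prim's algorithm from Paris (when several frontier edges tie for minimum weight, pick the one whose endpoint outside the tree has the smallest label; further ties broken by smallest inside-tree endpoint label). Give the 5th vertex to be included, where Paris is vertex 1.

Cairo

Prim's algorithm from Paris:
Step 1: frontier [Paris-Riga 2, Hanoi-Paris 6, Lima-Paris 7, Oslo-Paris 8] → take Paris-Riga (2); add Riga.
Step 2: frontier [Hanoi-Paris 6, Lima-Paris 7, Oslo-Paris 8, Lagos-Riga 1, Oslo-Riga 1] → take Lagos-Riga (1); add Lagos.
Step 3: frontier [Lagos-Lima 9, Hanoi-Paris 6, Lima-Paris 7, Oslo-Paris 8, Oslo-Riga 1] → take Oslo-Riga (1); add Oslo.
Step 4: frontier [Lagos-Lima 9, Cairo-Oslo 1, Hanoi-Paris 6, Lima-Paris 7] → take Cairo-Oslo (1); add Cairo.
Step 5: frontier [Cairo-Lima 10, Lagos-Lima 9, Hanoi-Paris 6, Lima-Paris 7] → take Hanoi-Paris (6); add Hanoi.
Step 6: frontier [Cairo-Lima 10, Hanoi-Lima 8, Lagos-Lima 9, Lima-Paris 7] → take Lima-Paris (7); add Lima.
Vertex order: Paris, Riga, Lagos, Oslo, Cairo, Hanoi, Lima. The 5th vertex is Cairo.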